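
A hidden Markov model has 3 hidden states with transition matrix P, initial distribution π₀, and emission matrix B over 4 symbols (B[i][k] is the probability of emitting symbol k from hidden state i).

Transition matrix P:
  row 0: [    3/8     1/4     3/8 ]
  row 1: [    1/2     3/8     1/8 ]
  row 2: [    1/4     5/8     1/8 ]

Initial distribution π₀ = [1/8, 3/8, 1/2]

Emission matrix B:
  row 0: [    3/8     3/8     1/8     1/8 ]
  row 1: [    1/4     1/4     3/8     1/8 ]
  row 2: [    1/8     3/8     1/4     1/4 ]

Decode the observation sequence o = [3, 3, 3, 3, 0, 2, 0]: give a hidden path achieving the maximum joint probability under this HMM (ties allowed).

t=0: δ = [1.562e-02, 4.688e-02, 1.250e-01]  (obs o_0=3)
t=1: δ = [3.906e-03, 9.766e-03, 3.906e-03]  ψ = [2, 2, 2]  (obs o_1=3)
t=2: δ = [6.104e-04, 4.578e-04, 3.662e-04]  ψ = [1, 1, 0]  (obs o_2=3)
t=3: δ = [2.861e-05, 2.861e-05, 5.722e-05]  ψ = [0, 2, 0]  (obs o_3=3)
t=4: δ = [5.364e-06, 8.941e-06, 1.341e-06]  ψ = [1, 2, 0]  (obs o_4=0)
t=5: δ = [5.588e-07, 1.257e-06, 5.029e-07]  ψ = [1, 1, 0]  (obs o_5=2)
t=6: δ = [2.357e-07, 1.179e-07, 2.619e-08]  ψ = [1, 1, 0]  (obs o_6=0)
backtrack: best end state = 0; path = [2, 1, 0, 2, 1, 1, 0]

path = [2, 1, 0, 2, 1, 1, 0]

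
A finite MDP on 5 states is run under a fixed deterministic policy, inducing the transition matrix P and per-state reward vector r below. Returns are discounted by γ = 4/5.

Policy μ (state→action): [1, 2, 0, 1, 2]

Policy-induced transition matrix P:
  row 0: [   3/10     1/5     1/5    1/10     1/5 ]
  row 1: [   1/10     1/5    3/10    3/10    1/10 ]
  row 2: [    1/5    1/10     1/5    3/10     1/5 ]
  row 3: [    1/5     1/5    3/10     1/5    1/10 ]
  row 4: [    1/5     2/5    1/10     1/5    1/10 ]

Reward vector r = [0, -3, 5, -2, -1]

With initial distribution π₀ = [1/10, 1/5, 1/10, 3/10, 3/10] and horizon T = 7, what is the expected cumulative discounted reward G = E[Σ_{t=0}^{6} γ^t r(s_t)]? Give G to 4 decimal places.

t=0: π = [0.1000, 0.2000, 0.1000, 0.3000, 0.3000], E[r] = -1.0000, γ^t·E[r] = -1.000000, running G = -1.000000
t=1: π = [0.1900, 0.2500, 0.2200, 0.2200, 0.1200], E[r] = -0.2100, γ^t·E[r] = -0.168000, running G = -1.168000
t=2: π = [0.1940, 0.2020, 0.2350, 0.2280, 0.1410], E[r] = -0.0280, γ^t·E[r] = -0.017920, running G = -1.185920
t=3: π = [0.1992, 0.2047, 0.2289, 0.2243, 0.1429], E[r] = -0.0611, γ^t·E[r] = -0.031283, running G = -1.217203
t=4: π = [0.1995, 0.2057, 0.2286, 0.2234, 0.1428], E[r] = -0.0637, γ^t·E[r] = -0.026096, running G = -1.243299
t=5: π = [0.1994, 0.2057, 0.2286, 0.2235, 0.1428], E[r] = -0.0637, γ^t·E[r] = -0.020879, running G = -1.264178
t=6: π = [0.1994, 0.2057, 0.2286, 0.2235, 0.1428], E[r] = -0.0637, γ^t·E[r] = -0.016698, running G = -1.280876

G = -1.2809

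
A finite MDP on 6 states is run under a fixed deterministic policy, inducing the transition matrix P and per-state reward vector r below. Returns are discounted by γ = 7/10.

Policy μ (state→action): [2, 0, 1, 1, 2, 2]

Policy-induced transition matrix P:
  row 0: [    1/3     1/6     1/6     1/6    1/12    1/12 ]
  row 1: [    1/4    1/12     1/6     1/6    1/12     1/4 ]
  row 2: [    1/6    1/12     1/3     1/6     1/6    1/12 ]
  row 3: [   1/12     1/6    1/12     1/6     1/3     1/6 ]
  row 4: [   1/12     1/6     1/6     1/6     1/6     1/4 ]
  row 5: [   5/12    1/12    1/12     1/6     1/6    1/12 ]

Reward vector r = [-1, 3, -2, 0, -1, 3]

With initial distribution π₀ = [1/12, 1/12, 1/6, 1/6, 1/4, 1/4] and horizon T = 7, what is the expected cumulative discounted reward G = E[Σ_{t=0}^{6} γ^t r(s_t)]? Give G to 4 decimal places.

t=0: π = [0.0833, 0.0833, 0.1667, 0.1667, 0.2500, 0.2500], E[r] = 0.3333, γ^t·E[r] = 0.333333, running G = 0.333333
t=1: π = [0.2153, 0.1250, 0.1597, 0.1667, 0.1806, 0.1528], E[r] = 0.1181, γ^t·E[r] = 0.082639, running G = 0.415972
t=2: π = [0.2222, 0.1302, 0.1667, 0.1667, 0.1661, 0.1481], E[r] = 0.1134, γ^t·E[r] = 0.055579, running G = 0.471551
t=3: π = [0.2239, 0.1296, 0.1682, 0.1667, 0.1651, 0.1466], E[r] = 0.1032, γ^t·E[r] = 0.035398, running G = 0.506949
t=4: π = [0.2238, 0.1296, 0.1686, 0.1667, 0.1650, 0.1463], E[r] = 0.1019, γ^t·E[r] = 0.024474, running G = 0.531423
t=5: π = [0.2237, 0.1296, 0.1687, 0.1667, 0.1650, 0.1463], E[r] = 0.1018, γ^t·E[r] = 0.017104, running G = 0.548527
t=6: π = [0.2237, 0.1296, 0.1687, 0.1667, 0.1650, 0.1463], E[r] = 0.1017, γ^t·E[r] = 0.011968, running G = 0.560495

G = 0.5605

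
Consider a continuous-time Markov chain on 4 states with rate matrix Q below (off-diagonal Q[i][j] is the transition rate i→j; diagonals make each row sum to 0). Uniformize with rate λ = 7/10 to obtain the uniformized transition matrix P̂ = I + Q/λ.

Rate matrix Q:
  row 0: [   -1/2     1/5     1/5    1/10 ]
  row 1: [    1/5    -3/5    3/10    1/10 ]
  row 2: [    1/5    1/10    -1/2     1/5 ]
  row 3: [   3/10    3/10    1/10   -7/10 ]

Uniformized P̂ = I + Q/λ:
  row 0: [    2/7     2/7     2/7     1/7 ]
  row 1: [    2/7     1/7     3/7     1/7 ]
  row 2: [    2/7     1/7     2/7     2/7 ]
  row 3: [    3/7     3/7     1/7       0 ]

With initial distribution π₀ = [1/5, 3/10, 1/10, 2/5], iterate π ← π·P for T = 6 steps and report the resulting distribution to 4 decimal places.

π = [0.3089, 0.2333, 0.2959, 0.1620]

t=0: π = [0.2000, 0.3000, 0.1000, 0.4000]
t=1: π = [0.3429, 0.2857, 0.2714, 0.1000]
t=2: π = [0.3000, 0.2204, 0.3122, 0.1673]
t=3: π = [0.3096, 0.2335, 0.2933, 0.1636]
t=4: π = [0.3091, 0.2338, 0.2957, 0.1614]
t=5: π = [0.3088, 0.2331, 0.2961, 0.1620]
t=6: π = [0.3089, 0.2333, 0.2959, 0.1620]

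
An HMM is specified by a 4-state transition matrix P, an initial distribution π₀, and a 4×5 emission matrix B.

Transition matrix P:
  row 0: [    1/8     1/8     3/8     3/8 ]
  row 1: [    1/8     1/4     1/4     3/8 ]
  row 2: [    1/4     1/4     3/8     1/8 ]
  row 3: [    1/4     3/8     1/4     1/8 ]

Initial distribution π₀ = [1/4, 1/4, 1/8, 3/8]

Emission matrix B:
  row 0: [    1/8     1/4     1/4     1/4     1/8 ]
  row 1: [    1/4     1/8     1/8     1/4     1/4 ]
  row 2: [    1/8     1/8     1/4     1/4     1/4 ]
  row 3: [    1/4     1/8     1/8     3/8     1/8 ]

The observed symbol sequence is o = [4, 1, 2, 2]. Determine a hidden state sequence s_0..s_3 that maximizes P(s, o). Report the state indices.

path = [3, 0, 2, 2]

t=0: δ = [3.125e-02, 6.250e-02, 3.125e-02, 4.688e-02]  (obs o_0=4)
t=1: δ = [2.930e-03, 2.197e-03, 1.953e-03, 2.930e-03]  ψ = [3, 3, 1, 1]  (obs o_1=1)
t=2: δ = [1.831e-04, 1.373e-04, 2.747e-04, 1.373e-04]  ψ = [3, 3, 0, 0]  (obs o_2=2)
t=3: δ = [1.717e-05, 8.583e-06, 2.575e-05, 8.583e-06]  ψ = [2, 2, 2, 0]  (obs o_3=2)
backtrack: best end state = 2; path = [3, 0, 2, 2]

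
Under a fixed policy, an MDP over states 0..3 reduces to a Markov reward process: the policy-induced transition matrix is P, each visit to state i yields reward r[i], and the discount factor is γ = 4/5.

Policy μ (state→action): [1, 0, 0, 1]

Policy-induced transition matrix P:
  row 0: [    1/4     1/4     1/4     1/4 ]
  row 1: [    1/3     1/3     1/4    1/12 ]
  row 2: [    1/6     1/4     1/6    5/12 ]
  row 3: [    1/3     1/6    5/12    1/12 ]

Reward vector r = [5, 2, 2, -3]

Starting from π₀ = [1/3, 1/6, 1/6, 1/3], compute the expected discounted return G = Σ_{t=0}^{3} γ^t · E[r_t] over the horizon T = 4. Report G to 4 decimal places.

t=0: π = [0.3333, 0.1667, 0.1667, 0.3333], E[r] = 1.3333, γ^t·E[r] = 1.333333, running G = 1.333333
t=1: π = [0.2778, 0.2361, 0.2917, 0.1944], E[r] = 1.8611, γ^t·E[r] = 1.488889, running G = 2.822222
t=2: π = [0.2616, 0.2535, 0.2581, 0.2269], E[r] = 1.6505, γ^t·E[r] = 1.056296, running G = 3.878519
t=3: π = [0.2685, 0.2522, 0.2663, 0.2130], E[r] = 1.7407, γ^t·E[r] = 0.891259, running G = 4.769778

G = 4.7698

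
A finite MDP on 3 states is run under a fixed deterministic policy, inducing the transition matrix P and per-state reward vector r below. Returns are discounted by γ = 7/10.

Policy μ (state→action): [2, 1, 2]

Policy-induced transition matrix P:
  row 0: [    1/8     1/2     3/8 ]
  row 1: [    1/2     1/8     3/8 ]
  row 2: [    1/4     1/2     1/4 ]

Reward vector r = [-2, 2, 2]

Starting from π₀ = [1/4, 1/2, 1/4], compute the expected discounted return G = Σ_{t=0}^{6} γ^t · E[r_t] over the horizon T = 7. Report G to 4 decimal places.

t=0: π = [0.2500, 0.5000, 0.2500], E[r] = 1.0000, γ^t·E[r] = 1.000000, running G = 1.000000
t=1: π = [0.3438, 0.3125, 0.3438], E[r] = 0.6250, γ^t·E[r] = 0.437500, running G = 1.437500
t=2: π = [0.2852, 0.3828, 0.3320], E[r] = 0.8594, γ^t·E[r] = 0.421094, running G = 1.858594
t=3: π = [0.3101, 0.3564, 0.3335], E[r] = 0.7598, γ^t·E[r] = 0.260600, running G = 2.119193
t=4: π = [0.3004, 0.3663, 0.3333], E[r] = 0.7986, γ^t·E[r] = 0.191740, running G = 2.310933
t=5: π = [0.3040, 0.3626, 0.3333], E[r] = 0.7838, γ^t·E[r] = 0.131741, running G = 2.442674
t=6: π = [0.3027, 0.3640, 0.3333], E[r] = 0.7894, γ^t·E[r] = 0.092871, running G = 2.535545

G = 2.5355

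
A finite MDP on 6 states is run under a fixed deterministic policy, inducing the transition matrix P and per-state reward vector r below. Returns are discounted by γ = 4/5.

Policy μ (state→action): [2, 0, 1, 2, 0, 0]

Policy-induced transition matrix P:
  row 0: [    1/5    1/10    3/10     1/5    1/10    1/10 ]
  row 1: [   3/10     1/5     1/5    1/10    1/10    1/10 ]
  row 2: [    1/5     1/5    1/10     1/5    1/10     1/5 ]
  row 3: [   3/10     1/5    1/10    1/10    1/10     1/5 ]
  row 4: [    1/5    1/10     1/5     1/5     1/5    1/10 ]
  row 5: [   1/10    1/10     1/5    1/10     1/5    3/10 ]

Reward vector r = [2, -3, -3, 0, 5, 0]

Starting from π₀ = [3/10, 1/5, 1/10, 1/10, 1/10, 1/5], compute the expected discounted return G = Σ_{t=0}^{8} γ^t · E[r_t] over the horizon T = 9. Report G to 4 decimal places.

t=0: π = [0.3000, 0.2000, 0.1000, 0.1000, 0.1000, 0.2000], E[r] = 0.2000, γ^t·E[r] = 0.200000, running G = 0.200000
t=1: π = [0.2100, 0.1400, 0.2100, 0.1500, 0.1300, 0.1600], E[r] = 0.0200, γ^t·E[r] = 0.016000, running G = 0.216000
t=2: π = [0.2130, 0.1500, 0.1850, 0.1550, 0.1290, 0.1680], E[r] = 0.0660, γ^t·E[r] = 0.042240, running G = 0.258240
t=3: π = [0.2137, 0.1490, 0.1873, 0.1527, 0.1297, 0.1676], E[r] = 0.0670, γ^t·E[r] = 0.034304, running G = 0.292544
t=4: π = [0.2134, 0.1489, 0.1874, 0.1531, 0.1297, 0.1675], E[r] = 0.0667, γ^t·E[r] = 0.027304, running G = 0.319848
t=5: π = [0.2134, 0.1489, 0.1873, 0.1531, 0.1297, 0.1675], E[r] = 0.0668, γ^t·E[r] = 0.021896, running G = 0.341744
t=6: π = [0.2134, 0.1489, 0.1873, 0.1530, 0.1297, 0.1675], E[r] = 0.0668, γ^t·E[r] = 0.017514, running G = 0.359258
t=7: π = [0.2134, 0.1489, 0.1873, 0.1530, 0.1297, 0.1675], E[r] = 0.0668, γ^t·E[r] = 0.014011, running G = 0.373269
t=8: π = [0.2134, 0.1489, 0.1873, 0.1530, 0.1297, 0.1675], E[r] = 0.0668, γ^t·E[r] = 0.011209, running G = 0.384478

G = 0.3845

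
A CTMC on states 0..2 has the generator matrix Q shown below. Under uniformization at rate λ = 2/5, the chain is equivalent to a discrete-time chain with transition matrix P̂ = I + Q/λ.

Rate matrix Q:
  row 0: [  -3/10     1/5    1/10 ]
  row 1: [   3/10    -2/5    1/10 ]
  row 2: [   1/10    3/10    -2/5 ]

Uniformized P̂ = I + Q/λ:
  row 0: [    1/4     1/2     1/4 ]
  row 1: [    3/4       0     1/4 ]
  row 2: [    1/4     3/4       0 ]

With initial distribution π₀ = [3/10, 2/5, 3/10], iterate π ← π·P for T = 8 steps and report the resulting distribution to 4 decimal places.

t=0: π = [0.3000, 0.4000, 0.3000]
t=1: π = [0.4500, 0.3750, 0.1750]
t=2: π = [0.4375, 0.3563, 0.2063]
t=3: π = [0.4281, 0.3734, 0.1984]
t=4: π = [0.4367, 0.3629, 0.2004]
t=5: π = [0.4314, 0.3687, 0.1999]
t=6: π = [0.4343, 0.3656, 0.2000]
t=7: π = [0.4328, 0.3672, 0.2000]
t=8: π = [0.4336, 0.3664, 0.2000]

π = [0.4336, 0.3664, 0.2000]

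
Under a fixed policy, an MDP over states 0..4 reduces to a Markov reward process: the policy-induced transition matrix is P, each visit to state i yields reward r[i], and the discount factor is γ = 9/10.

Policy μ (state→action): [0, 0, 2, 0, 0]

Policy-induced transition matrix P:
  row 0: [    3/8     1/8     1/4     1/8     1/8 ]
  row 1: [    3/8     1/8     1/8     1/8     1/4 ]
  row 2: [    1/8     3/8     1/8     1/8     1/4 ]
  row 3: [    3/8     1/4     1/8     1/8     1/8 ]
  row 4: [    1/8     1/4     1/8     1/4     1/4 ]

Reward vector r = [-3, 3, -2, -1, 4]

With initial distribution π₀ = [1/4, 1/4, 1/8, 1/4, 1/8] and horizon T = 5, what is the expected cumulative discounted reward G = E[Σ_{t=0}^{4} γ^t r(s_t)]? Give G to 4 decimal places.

G = 0.1178

t=0: π = [0.2500, 0.2500, 0.1250, 0.2500, 0.1250], E[r] = 0.0000, γ^t·E[r] = 0.000000, running G = 0.000000
t=1: π = [0.3125, 0.2031, 0.1563, 0.1406, 0.1875], E[r] = -0.0313, γ^t·E[r] = -0.028125, running G = -0.028125
t=2: π = [0.2891, 0.2051, 0.1641, 0.1484, 0.1934], E[r] = 0.0449, γ^t·E[r] = 0.036387, running G = 0.008262
t=3: π = [0.2856, 0.2087, 0.1611, 0.1492, 0.1953], E[r] = 0.0791, γ^t·E[r] = 0.057665, running G = 0.065927
t=4: π = [0.2859, 0.2083, 0.1607, 0.1494, 0.1956], E[r] = 0.0791, γ^t·E[r] = 0.051919, running G = 0.117845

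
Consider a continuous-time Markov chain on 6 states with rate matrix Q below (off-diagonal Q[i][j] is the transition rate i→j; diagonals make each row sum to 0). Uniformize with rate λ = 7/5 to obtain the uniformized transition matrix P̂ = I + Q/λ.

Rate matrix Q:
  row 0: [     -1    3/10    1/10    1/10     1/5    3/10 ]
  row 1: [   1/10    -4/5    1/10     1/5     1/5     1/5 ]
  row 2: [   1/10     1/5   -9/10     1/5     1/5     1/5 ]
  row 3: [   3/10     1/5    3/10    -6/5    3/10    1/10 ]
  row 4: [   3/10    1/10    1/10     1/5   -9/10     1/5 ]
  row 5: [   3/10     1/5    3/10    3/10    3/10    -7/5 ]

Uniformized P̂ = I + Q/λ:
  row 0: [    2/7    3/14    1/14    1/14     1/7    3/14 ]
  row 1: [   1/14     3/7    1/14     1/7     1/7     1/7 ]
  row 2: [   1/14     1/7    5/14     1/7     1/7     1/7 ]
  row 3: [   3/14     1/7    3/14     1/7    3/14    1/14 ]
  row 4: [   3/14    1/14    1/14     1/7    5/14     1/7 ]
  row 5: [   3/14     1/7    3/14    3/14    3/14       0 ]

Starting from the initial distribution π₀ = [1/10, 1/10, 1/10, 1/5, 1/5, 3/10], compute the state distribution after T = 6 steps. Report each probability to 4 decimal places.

t=0: π = [0.1000, 0.1000, 0.1000, 0.2000, 0.2000, 0.3000]
t=1: π = [0.1929, 0.1643, 0.1714, 0.1571, 0.2214, 0.0929]
t=2: π = [0.1801, 0.1878, 0.1561, 0.1357, 0.2082, 0.1321]
t=3: π = [0.1780, 0.1945, 0.1543, 0.1394, 0.2066, 0.1272]
t=4: π = [0.1772, 0.1964, 0.1536, 0.1392, 0.2062, 0.1274]
t=5: π = [0.1769, 0.1969, 0.1534, 0.1393, 0.2061, 0.1274]
t=6: π = [0.1769, 0.1970, 0.1534, 0.1393, 0.2061, 0.1274]

π = [0.1769, 0.1970, 0.1534, 0.1393, 0.2061, 0.1274]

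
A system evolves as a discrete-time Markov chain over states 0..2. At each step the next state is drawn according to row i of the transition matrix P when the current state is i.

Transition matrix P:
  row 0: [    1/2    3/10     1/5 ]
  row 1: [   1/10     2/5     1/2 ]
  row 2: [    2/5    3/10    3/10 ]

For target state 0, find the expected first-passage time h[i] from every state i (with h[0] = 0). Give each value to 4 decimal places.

h = [0.0000, 4.4444, 3.3333]

First-step conditioning: h[0] = 0; for i ≠ 0, h[i] = 1 + Σ_k P[i][k]·h[k].
  h[1] = 1 + 2/5·h[1] + 1/2·h[2]
  h[2] = 1 + 3/10·h[1] + 3/10·h[2]
Solving the 2×2 linear system over states ≠ 0 gives exactly h = [0, 40/9, 10/3] (h[0] = 0 is the target).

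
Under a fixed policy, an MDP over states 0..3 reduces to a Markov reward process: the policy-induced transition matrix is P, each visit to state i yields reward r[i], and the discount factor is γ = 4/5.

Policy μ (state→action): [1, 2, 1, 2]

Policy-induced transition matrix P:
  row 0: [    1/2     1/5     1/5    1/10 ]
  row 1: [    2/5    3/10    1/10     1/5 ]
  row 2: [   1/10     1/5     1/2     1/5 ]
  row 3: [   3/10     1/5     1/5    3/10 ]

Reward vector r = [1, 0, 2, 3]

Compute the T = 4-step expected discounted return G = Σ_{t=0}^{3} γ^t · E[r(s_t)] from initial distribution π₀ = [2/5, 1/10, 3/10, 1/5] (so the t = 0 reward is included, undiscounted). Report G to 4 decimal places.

t=0: π = [0.4000, 0.1000, 0.3000, 0.2000], E[r] = 1.6000, γ^t·E[r] = 1.600000, running G = 1.600000
t=1: π = [0.3300, 0.2100, 0.2800, 0.1800], E[r] = 1.4300, γ^t·E[r] = 1.144000, running G = 2.744000
t=2: π = [0.3310, 0.2210, 0.2630, 0.1850], E[r] = 1.4120, γ^t·E[r] = 0.903680, running G = 3.647680
t=3: π = [0.3357, 0.2221, 0.2568, 0.1854], E[r] = 1.4055, γ^t·E[r] = 0.719616, running G = 4.367296

G = 4.3673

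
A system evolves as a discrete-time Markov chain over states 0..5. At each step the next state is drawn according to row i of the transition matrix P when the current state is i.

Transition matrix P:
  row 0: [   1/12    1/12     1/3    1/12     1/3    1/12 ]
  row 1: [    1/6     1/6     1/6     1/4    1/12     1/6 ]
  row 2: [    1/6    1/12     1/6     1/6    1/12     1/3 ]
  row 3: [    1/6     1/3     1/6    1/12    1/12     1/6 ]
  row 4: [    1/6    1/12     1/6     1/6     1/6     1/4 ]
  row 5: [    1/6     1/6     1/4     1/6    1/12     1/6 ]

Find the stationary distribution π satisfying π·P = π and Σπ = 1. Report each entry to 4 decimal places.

Balance equations π_j = Σ_i π_i·P[i][j]:
  π_0 = 1/12·π_0 + 1/6·π_1 + 1/6·π_2 + 1/6·π_3 + 1/6·π_4 + 1/6·π_5
  π_1 = 1/12·π_0 + 1/6·π_1 + 1/12·π_2 + 1/3·π_3 + 1/12·π_4 + 1/6·π_5
  π_2 = 1/3·π_0 + 1/6·π_1 + 1/6·π_2 + 1/6·π_3 + 1/6·π_4 + 1/4·π_5
  π_3 = 1/12·π_0 + 1/4·π_1 + 1/6·π_2 + 1/12·π_3 + 1/6·π_4 + 1/6·π_5
  π_4 = 1/3·π_0 + 1/12·π_1 + 1/12·π_2 + 1/12·π_3 + 1/6·π_4 + 1/12·π_5
  normalize: π_0 + π_1 + π_2 + π_3 + π_4 + π_5 = 1
Solving the linear system gives exactly π = [2/13, 6131/40612, 4243/20306, 6239/40612, 19/143, 156/781].

π = [0.1538, 0.1510, 0.2090, 0.1536, 0.1329, 0.1997]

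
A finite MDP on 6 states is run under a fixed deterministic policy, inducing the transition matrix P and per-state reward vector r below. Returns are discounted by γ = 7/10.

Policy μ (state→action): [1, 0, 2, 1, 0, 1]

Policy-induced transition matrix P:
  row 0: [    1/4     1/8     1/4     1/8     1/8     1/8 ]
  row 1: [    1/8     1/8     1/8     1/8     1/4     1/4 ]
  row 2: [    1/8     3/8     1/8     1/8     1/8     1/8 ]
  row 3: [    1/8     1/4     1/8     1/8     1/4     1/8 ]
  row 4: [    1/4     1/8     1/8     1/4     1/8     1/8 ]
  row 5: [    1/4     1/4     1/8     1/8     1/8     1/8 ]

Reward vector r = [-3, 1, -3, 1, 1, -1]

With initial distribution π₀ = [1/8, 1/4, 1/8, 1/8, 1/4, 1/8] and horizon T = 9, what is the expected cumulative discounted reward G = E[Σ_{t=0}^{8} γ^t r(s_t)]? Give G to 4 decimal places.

t=0: π = [0.1250, 0.2500, 0.1250, 0.1250, 0.2500, 0.1250], E[r] = -0.2500, γ^t·E[r] = -0.250000, running G = -0.250000
t=1: π = [0.1875, 0.1875, 0.1406, 0.1563, 0.1719, 0.1563], E[r] = -0.6250, γ^t·E[r] = -0.437500, running G = -0.687500
t=2: π = [0.1895, 0.1992, 0.1484, 0.1465, 0.1680, 0.1484], E[r] = -0.6484, γ^t·E[r] = -0.317734, running G = -1.005234
t=3: π = [0.1882, 0.1990, 0.1487, 0.1460, 0.1682, 0.1499], E[r] = -0.6475, γ^t·E[r] = -0.222079, running G = -1.227313
t=4: π = [0.1883, 0.1992, 0.1485, 0.1460, 0.1681, 0.1499], E[r] = -0.6470, γ^t·E[r] = -0.155353, running G = -1.382666
t=5: π = [0.1883, 0.1991, 0.1485, 0.1460, 0.1681, 0.1499], E[r] = -0.6471, γ^t·E[r] = -0.108755, running G = -1.491421
t=6: π = [0.1883, 0.1991, 0.1485, 0.1460, 0.1681, 0.1499], E[r] = -0.6471, γ^t·E[r] = -0.076129, running G = -1.567550
t=7: π = [0.1883, 0.1991, 0.1485, 0.1460, 0.1681, 0.1499], E[r] = -0.6471, γ^t·E[r] = -0.053290, running G = -1.620841
t=8: π = [0.1883, 0.1991, 0.1485, 0.1460, 0.1681, 0.1499], E[r] = -0.6471, γ^t·E[r] = -0.037303, running G = -1.658144

G = -1.6581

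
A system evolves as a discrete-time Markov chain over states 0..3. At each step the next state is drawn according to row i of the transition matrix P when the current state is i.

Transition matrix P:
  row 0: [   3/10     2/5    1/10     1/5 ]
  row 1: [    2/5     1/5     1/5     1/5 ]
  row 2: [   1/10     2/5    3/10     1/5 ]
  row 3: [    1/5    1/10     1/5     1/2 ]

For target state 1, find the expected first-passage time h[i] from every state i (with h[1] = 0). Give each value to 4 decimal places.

h = [3.1818, 0.0000, 3.1818, 4.5455]

First-step conditioning: h[1] = 0; for i ≠ 1, h[i] = 1 + Σ_k P[i][k]·h[k].
  h[0] = 1 + 3/10·h[0] + 1/10·h[2] + 1/5·h[3]
  h[2] = 1 + 1/10·h[0] + 3/10·h[2] + 1/5·h[3]
  h[3] = 1 + 1/5·h[0] + 1/5·h[2] + 1/2·h[3]
Solving the 3×3 linear system over states ≠ 1 gives exactly h = [35/11, 0, 35/11, 50/11] (h[1] = 0 is the target).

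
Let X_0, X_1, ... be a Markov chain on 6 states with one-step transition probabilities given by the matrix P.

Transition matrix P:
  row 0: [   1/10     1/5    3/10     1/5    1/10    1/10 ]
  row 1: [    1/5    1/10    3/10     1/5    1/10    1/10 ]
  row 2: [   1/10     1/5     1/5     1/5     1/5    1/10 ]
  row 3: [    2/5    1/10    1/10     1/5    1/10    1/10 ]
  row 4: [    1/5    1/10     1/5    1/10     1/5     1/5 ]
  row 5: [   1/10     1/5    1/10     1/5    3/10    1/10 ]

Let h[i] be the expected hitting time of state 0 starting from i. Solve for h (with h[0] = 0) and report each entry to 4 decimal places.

First-step conditioning: h[0] = 0; for i ≠ 0, h[i] = 1 + Σ_k P[i][k]·h[k].
  h[1] = 1 + 1/10·h[1] + 3/10·h[2] + 1/5·h[3] + 1/10·h[4] + 1/10·h[5]
  h[2] = 1 + 1/5·h[1] + 1/5·h[2] + 1/5·h[3] + 1/5·h[4] + 1/10·h[5]
  h[3] = 1 + 1/10·h[1] + 1/10·h[2] + 1/5·h[3] + 1/10·h[4] + 1/10·h[5]
  h[4] = 1 + 1/10·h[1] + 1/5·h[2] + 1/10·h[3] + 1/5·h[4] + 1/5·h[5]
  h[5] = 1 + 1/5·h[1] + 1/10·h[2] + 1/5·h[3] + 3/10·h[4] + 1/10·h[5]
Solving the 5×5 linear system over states ≠ 0 gives exactly h = [0, 16300/3339, 53450/10017, 38210/10017, 7150/1431, 53110/10017] (h[0] = 0 is the target).

h = [0.0000, 4.8817, 5.3359, 3.8145, 4.9965, 5.3020]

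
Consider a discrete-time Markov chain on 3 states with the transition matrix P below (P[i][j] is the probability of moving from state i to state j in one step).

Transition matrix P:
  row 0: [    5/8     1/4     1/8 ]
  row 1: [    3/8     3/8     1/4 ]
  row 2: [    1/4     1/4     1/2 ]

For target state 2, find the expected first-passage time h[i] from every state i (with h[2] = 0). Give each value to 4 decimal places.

First-step conditioning: h[2] = 0; for i ≠ 2, h[i] = 1 + Σ_k P[i][k]·h[k].
  h[0] = 1 + 5/8·h[0] + 1/4·h[1]
  h[1] = 1 + 3/8·h[0] + 3/8·h[1]
Solving the 2×2 linear system over states ≠ 2 gives exactly h = [56/9, 16/3, 0] (h[2] = 0 is the target).

h = [6.2222, 5.3333, 0.0000]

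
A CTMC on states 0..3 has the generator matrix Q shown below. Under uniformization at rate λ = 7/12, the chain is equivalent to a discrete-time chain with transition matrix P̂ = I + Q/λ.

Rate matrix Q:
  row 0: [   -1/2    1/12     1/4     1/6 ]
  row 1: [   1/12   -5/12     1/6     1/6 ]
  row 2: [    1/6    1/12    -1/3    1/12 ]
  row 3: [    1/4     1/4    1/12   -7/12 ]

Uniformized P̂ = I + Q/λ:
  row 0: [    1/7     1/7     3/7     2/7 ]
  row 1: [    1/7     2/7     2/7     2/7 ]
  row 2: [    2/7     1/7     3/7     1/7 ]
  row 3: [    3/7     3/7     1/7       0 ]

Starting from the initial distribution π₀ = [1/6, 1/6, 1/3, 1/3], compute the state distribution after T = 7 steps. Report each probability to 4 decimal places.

π = [0.2446, 0.2281, 0.3433, 0.1840]

t=0: π = [0.1667, 0.1667, 0.3333, 0.3333]
t=1: π = [0.2857, 0.2619, 0.3095, 0.1429]
t=2: π = [0.2279, 0.2211, 0.3503, 0.2007]
t=3: π = [0.2502, 0.2318, 0.3397, 0.1783]
t=4: π = [0.2423, 0.2269, 0.3445, 0.1862]
t=5: π = [0.2453, 0.2285, 0.3429, 0.1833]
t=6: π = [0.2442, 0.2279, 0.3436, 0.1844]
t=7: π = [0.2446, 0.2281, 0.3433, 0.1840]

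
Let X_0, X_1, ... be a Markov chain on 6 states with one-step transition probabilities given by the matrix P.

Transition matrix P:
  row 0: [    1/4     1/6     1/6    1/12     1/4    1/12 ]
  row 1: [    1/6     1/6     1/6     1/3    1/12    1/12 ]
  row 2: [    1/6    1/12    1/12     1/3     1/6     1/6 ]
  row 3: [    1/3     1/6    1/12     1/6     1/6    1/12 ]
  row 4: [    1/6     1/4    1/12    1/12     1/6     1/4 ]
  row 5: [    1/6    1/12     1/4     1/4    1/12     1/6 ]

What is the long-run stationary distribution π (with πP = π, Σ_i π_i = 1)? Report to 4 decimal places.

π = [0.2173, 0.1576, 0.1367, 0.1953, 0.1606, 0.1325]

Balance equations π_j = Σ_i π_i·P[i][j]:
  π_0 = 1/4·π_0 + 1/6·π_1 + 1/6·π_2 + 1/3·π_3 + 1/6·π_4 + 1/6·π_5
  π_1 = 1/6·π_0 + 1/6·π_1 + 1/12·π_2 + 1/6·π_3 + 1/4·π_4 + 1/12·π_5
  π_2 = 1/6·π_0 + 1/6·π_1 + 1/12·π_2 + 1/12·π_3 + 1/12·π_4 + 1/4·π_5
  π_3 = 1/12·π_0 + 1/3·π_1 + 1/3·π_2 + 1/6·π_3 + 1/12·π_4 + 1/4·π_5
  π_4 = 1/4·π_0 + 1/12·π_1 + 1/6·π_2 + 1/6·π_3 + 1/6·π_4 + 1/12·π_5
  normalize: π_0 + π_1 + π_2 + π_3 + π_4 + π_5 = 1
Solving the linear system gives exactly π = [18662/85873, 13535/85873, 11736/85873, 16768/85873, 13791/85873, 11381/85873].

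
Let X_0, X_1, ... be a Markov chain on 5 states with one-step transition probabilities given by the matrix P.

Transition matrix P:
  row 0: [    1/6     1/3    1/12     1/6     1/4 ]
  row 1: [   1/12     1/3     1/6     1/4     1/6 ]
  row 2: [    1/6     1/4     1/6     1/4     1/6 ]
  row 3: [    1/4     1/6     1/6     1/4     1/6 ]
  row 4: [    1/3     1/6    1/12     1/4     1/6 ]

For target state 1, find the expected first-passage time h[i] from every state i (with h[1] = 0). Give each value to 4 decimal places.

h = [3.9259, 0.0000, 4.2855, 4.6127, 4.5827]

First-step conditioning: h[1] = 0; for i ≠ 1, h[i] = 1 + Σ_k P[i][k]·h[k].
  h[0] = 1 + 1/6·h[0] + 1/12·h[2] + 1/6·h[3] + 1/4·h[4]
  h[2] = 1 + 1/6·h[0] + 1/6·h[2] + 1/4·h[3] + 1/6·h[4]
  h[3] = 1 + 1/4·h[0] + 1/6·h[2] + 1/4·h[3] + 1/6·h[4]
  h[4] = 1 + 1/3·h[0] + 1/12·h[2] + 1/4·h[3] + 1/6·h[4]
Solving the 4×4 linear system over states ≠ 1 gives exactly h = [18864/4805, 0, 20592/4805, 22164/4805, 4404/961] (h[1] = 0 is the target).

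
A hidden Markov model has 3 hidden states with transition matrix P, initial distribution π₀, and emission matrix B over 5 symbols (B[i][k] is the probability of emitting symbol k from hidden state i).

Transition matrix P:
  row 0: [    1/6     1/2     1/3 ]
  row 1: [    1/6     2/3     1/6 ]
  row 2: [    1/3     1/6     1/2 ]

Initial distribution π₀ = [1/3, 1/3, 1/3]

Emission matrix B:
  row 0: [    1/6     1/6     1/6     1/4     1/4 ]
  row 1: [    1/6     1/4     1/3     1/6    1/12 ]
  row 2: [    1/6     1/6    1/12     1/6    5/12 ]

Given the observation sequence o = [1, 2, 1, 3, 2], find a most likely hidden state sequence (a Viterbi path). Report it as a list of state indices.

path = [1, 1, 1, 1, 1]

t=0: δ = [5.556e-02, 8.333e-02, 5.556e-02]  (obs o_0=1)
t=1: δ = [3.086e-03, 1.852e-02, 2.315e-03]  ψ = [2, 1, 2]  (obs o_1=2)
t=2: δ = [5.144e-04, 3.086e-03, 5.144e-04]  ψ = [1, 1, 1]  (obs o_2=1)
t=3: δ = [1.286e-04, 3.429e-04, 8.573e-05]  ψ = [1, 1, 1]  (obs o_3=3)
t=4: δ = [9.526e-06, 7.621e-05, 4.763e-06]  ψ = [1, 1, 1]  (obs o_4=2)
backtrack: best end state = 1; path = [1, 1, 1, 1, 1]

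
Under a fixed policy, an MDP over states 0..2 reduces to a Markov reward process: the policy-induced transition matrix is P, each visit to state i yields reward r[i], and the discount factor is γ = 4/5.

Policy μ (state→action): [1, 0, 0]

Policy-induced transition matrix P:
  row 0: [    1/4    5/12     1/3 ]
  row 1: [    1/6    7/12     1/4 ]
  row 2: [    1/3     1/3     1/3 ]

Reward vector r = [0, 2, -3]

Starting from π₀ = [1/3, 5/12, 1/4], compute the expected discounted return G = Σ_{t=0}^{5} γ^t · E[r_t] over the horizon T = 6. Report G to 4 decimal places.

G = 0.2193

t=0: π = [0.3333, 0.4167, 0.2500], E[r] = 0.0833, γ^t·E[r] = 0.083333, running G = 0.083333
t=1: π = [0.2361, 0.4653, 0.2986], E[r] = 0.0347, γ^t·E[r] = 0.027778, running G = 0.111111
t=2: π = [0.2361, 0.4693, 0.2946], E[r] = 0.0550, γ^t·E[r] = 0.035185, running G = 0.146296
t=3: π = [0.2354, 0.4703, 0.2942], E[r] = 0.0580, γ^t·E[r] = 0.029704, running G = 0.176000
t=4: π = [0.2353, 0.4705, 0.2941], E[r] = 0.0587, γ^t·E[r] = 0.024028, running G = 0.200028
t=5: π = [0.2353, 0.4706, 0.2941], E[r] = 0.0588, γ^t·E[r] = 0.019265, running G = 0.219293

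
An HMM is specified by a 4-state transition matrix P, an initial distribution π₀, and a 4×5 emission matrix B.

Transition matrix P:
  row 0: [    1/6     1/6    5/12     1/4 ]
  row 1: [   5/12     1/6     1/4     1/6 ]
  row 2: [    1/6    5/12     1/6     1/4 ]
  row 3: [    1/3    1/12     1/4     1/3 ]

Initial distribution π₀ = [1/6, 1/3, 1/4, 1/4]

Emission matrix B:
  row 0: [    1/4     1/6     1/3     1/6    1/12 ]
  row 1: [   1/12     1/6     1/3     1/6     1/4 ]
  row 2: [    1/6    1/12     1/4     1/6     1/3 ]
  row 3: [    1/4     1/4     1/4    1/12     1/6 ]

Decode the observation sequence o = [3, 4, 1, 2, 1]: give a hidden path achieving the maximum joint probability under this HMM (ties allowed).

path = [1, 2, 1, 0, 3]

t=0: δ = [2.778e-02, 5.556e-02, 4.167e-02, 2.083e-02]  (obs o_0=3)
t=1: δ = [1.929e-03, 4.340e-03, 4.630e-03, 1.736e-03]  ψ = [1, 2, 1, 2]  (obs o_1=4)
t=2: δ = [3.014e-04, 3.215e-04, 9.042e-05, 2.894e-04]  ψ = [1, 2, 1, 2]  (obs o_2=1)
t=3: δ = [4.465e-05, 1.786e-05, 3.140e-05, 2.411e-05]  ψ = [1, 1, 0, 3]  (obs o_3=2)
t=4: δ = [1.340e-06, 2.180e-06, 1.550e-06, 2.791e-06]  ψ = [3, 2, 0, 0]  (obs o_4=1)
backtrack: best end state = 3; path = [1, 2, 1, 0, 3]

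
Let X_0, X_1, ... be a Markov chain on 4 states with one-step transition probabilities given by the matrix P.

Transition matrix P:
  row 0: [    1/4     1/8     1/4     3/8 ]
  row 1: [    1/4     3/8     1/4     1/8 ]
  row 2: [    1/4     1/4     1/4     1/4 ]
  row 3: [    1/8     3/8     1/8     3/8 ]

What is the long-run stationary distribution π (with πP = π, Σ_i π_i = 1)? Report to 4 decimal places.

π = [0.2157, 0.2941, 0.2157, 0.2745]

Balance equations π_j = Σ_i π_i·P[i][j]:
  π_0 = 1/4·π_0 + 1/4·π_1 + 1/4·π_2 + 1/8·π_3
  π_1 = 1/8·π_0 + 3/8·π_1 + 1/4·π_2 + 3/8·π_3
  π_2 = 1/4·π_0 + 1/4·π_1 + 1/4·π_2 + 1/8·π_3
  normalize: π_0 + π_1 + π_2 + π_3 = 1
Solving the linear system gives exactly π = [11/51, 5/17, 11/51, 14/51].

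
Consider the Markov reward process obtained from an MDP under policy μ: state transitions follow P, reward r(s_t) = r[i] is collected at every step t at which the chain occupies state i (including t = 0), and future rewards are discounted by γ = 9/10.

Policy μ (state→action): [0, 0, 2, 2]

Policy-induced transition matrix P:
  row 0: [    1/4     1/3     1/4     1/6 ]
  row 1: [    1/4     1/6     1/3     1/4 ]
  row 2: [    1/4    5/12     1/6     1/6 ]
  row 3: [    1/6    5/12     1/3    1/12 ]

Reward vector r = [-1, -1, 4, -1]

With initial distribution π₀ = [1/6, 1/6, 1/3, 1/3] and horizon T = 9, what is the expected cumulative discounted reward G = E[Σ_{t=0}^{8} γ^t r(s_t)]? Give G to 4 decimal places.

G = 2.4166

t=0: π = [0.1667, 0.1667, 0.3333, 0.3333], E[r] = 0.6667, γ^t·E[r] = 0.666667, running G = 0.666667
t=1: π = [0.2222, 0.3611, 0.2639, 0.1528], E[r] = 0.3194, γ^t·E[r] = 0.287500, running G = 0.954167
t=2: π = [0.2373, 0.3079, 0.2708, 0.1840], E[r] = 0.3542, γ^t·E[r] = 0.286875, running G = 1.241042
t=3: π = [0.2347, 0.3199, 0.2684, 0.1770], E[r] = 0.3421, γ^t·E[r] = 0.249398, running G = 1.490440
t=4: π = [0.2353, 0.3171, 0.2690, 0.1786], E[r] = 0.3452, γ^t·E[r] = 0.226489, running G = 1.716929
t=5: π = [0.2351, 0.3178, 0.2689, 0.1782], E[r] = 0.3444, γ^t·E[r] = 0.203391, running G = 1.920320
t=6: π = [0.2351, 0.3176, 0.2689, 0.1783], E[r] = 0.3446, γ^t·E[r] = 0.183149, running G = 2.103469
t=7: π = [0.2351, 0.3177, 0.2689, 0.1783], E[r] = 0.3446, γ^t·E[r] = 0.164813, running G = 2.268282
t=8: π = [0.2351, 0.3177, 0.2689, 0.1783], E[r] = 0.3446, γ^t·E[r] = 0.148336, running G = 2.416618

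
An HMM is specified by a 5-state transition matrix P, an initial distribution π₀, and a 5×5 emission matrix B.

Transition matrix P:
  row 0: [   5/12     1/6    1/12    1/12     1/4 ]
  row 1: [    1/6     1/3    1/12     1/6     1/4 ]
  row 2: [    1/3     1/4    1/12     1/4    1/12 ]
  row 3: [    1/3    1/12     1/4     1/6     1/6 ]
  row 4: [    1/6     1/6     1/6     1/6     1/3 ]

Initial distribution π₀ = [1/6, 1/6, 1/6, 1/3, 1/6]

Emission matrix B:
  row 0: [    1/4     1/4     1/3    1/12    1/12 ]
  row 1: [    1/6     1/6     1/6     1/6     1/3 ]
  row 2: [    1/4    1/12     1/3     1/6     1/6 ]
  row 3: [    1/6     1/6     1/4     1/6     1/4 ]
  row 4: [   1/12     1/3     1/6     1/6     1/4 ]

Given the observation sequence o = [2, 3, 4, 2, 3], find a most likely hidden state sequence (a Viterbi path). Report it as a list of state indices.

path = [3, 2, 3, 0, 4]

t=0: δ = [5.556e-02, 2.778e-02, 5.556e-02, 8.333e-02, 2.778e-02]  (obs o_0=2)
t=1: δ = [2.315e-03, 2.315e-03, 3.472e-03, 2.315e-03, 2.315e-03]  ψ = [3, 2, 3, 2, 0]  (obs o_1=3)
t=2: δ = [9.645e-05, 2.894e-04, 9.645e-05, 2.170e-04, 1.929e-04]  ψ = [2, 2, 3, 2, 4]  (obs o_2=4)
t=3: δ = [2.411e-05, 1.608e-05, 1.808e-05, 1.206e-05, 1.206e-05]  ψ = [3, 1, 3, 1, 1]  (obs o_3=2)
t=4: δ = [8.372e-07, 8.931e-07, 5.023e-07, 7.535e-07, 1.005e-06]  ψ = [0, 1, 3, 2, 0]  (obs o_4=3)
backtrack: best end state = 4; path = [3, 2, 3, 0, 4]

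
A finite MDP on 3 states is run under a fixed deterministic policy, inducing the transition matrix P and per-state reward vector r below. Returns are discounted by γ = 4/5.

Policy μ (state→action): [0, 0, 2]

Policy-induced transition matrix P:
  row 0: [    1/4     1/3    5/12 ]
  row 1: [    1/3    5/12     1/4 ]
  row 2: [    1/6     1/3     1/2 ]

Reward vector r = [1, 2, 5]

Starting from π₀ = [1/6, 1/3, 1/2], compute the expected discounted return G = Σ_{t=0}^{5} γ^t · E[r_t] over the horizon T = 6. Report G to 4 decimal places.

G = 11.2272

t=0: π = [0.1667, 0.3333, 0.5000], E[r] = 3.3333, γ^t·E[r] = 3.333333, running G = 3.333333
t=1: π = [0.2361, 0.3611, 0.4028], E[r] = 2.9722, γ^t·E[r] = 2.377778, running G = 5.711111
t=2: π = [0.2465, 0.3634, 0.3900], E[r] = 2.9236, γ^t·E[r] = 1.871111, running G = 7.582222
t=3: π = [0.2478, 0.3636, 0.3886], E[r] = 2.9180, γ^t·E[r] = 1.494025, running G = 9.076247
t=4: π = [0.2479, 0.3636, 0.3884], E[r] = 2.9174, γ^t·E[r] = 1.194976, running G = 10.271223
t=5: π = [0.2479, 0.3636, 0.3884], E[r] = 2.9174, γ^t·E[r] = 0.955961, running G = 11.227184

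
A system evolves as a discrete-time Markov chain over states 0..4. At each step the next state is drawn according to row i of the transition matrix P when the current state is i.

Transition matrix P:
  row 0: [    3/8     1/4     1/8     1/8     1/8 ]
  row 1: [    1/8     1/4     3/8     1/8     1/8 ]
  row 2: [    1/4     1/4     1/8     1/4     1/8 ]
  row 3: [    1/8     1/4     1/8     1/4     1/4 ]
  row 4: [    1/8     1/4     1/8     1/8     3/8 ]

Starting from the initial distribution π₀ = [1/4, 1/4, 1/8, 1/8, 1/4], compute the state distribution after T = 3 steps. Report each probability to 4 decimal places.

π = [0.1982, 0.2500, 0.1875, 0.1694, 0.1948]

t=0: π = [0.2500, 0.2500, 0.1250, 0.1250, 0.2500]
t=1: π = [0.2031, 0.2500, 0.1875, 0.1563, 0.2031]
t=2: π = [0.1992, 0.2500, 0.1875, 0.1680, 0.1953]
t=3: π = [0.1982, 0.2500, 0.1875, 0.1694, 0.1948]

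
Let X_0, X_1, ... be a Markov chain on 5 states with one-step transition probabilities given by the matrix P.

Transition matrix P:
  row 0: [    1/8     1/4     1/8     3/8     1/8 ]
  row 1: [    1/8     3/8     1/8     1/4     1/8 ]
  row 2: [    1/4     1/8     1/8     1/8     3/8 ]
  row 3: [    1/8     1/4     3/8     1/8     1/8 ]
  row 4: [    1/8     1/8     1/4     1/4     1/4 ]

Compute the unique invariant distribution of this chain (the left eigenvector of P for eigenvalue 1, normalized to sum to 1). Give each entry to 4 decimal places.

Balance equations π_j = Σ_i π_i·P[i][j]:
  π_0 = 1/8·π_0 + 1/8·π_1 + 1/4·π_2 + 1/8·π_3 + 1/8·π_4
  π_1 = 1/4·π_0 + 3/8·π_1 + 1/8·π_2 + 1/4·π_3 + 1/8·π_4
  π_2 = 1/8·π_0 + 1/8·π_1 + 1/8·π_2 + 3/8·π_3 + 1/4·π_4
  π_3 = 3/8·π_0 + 1/4·π_1 + 1/8·π_2 + 1/8·π_3 + 1/4·π_4
  normalize: π_0 + π_1 + π_2 + π_3 + π_4 = 1
Solving the linear system gives exactly π = [300/1993, 454/1993, 407/1993, 431/1993, 401/1993].

π = [0.1505, 0.2278, 0.2042, 0.2163, 0.2012]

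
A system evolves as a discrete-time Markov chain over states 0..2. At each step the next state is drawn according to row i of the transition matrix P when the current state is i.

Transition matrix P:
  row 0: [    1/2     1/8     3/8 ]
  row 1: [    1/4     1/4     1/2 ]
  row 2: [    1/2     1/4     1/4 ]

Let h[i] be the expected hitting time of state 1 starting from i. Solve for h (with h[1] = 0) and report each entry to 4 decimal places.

First-step conditioning: h[1] = 0; for i ≠ 1, h[i] = 1 + Σ_k P[i][k]·h[k].
  h[0] = 1 + 1/2·h[0] + 3/8·h[2]
  h[2] = 1 + 1/2·h[0] + 1/4·h[2]
Solving the 2×2 linear system over states ≠ 1 gives exactly h = [6, 0, 16/3] (h[1] = 0 is the target).

h = [6.0000, 0.0000, 5.3333]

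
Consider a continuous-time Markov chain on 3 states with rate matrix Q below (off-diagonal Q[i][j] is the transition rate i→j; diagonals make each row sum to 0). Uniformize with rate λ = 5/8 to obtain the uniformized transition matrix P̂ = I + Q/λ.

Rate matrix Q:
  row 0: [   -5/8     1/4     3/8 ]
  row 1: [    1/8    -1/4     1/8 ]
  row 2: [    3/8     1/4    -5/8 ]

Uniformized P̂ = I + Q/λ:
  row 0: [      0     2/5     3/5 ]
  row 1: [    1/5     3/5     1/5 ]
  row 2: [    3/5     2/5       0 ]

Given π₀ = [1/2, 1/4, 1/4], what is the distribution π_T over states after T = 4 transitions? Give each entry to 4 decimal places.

t=0: π = [0.5000, 0.2500, 0.2500]
t=1: π = [0.2000, 0.4500, 0.3500]
t=2: π = [0.3000, 0.4900, 0.2100]
t=3: π = [0.2240, 0.4980, 0.2780]
t=4: π = [0.2664, 0.4996, 0.2340]

π = [0.2664, 0.4996, 0.2340]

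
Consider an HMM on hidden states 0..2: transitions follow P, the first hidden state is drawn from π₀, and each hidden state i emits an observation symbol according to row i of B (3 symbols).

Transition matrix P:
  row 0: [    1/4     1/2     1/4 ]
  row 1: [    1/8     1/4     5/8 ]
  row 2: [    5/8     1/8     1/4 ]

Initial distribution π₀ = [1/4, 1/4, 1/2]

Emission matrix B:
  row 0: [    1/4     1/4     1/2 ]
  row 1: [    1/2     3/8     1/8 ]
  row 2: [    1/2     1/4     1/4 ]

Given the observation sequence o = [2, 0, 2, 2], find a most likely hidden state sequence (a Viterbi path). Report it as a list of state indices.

path = [0, 1, 2, 0]

t=0: δ = [1.250e-01, 3.125e-02, 1.250e-01]  (obs o_0=2)
t=1: δ = [1.953e-02, 3.125e-02, 1.562e-02]  ψ = [2, 0, 0]  (obs o_1=0)
t=2: δ = [4.883e-03, 1.221e-03, 4.883e-03]  ψ = [2, 0, 1]  (obs o_2=2)
t=3: δ = [1.526e-03, 3.052e-04, 3.052e-04]  ψ = [2, 0, 0]  (obs o_3=2)
backtrack: best end state = 0; path = [0, 1, 2, 0]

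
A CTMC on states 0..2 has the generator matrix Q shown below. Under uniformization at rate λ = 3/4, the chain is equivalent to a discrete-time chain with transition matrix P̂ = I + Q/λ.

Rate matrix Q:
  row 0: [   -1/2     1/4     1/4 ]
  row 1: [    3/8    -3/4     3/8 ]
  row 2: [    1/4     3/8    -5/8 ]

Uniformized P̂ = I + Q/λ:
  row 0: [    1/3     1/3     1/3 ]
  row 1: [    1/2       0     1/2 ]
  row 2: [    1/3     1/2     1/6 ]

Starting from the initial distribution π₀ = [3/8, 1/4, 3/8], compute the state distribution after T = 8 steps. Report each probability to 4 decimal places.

π = [0.3818, 0.2908, 0.3273]

t=0: π = [0.3750, 0.2500, 0.3750]
t=1: π = [0.3750, 0.3125, 0.3125]
t=2: π = [0.3854, 0.2813, 0.3333]
t=3: π = [0.3802, 0.2951, 0.3247]
t=4: π = [0.3825, 0.2891, 0.3284]
t=5: π = [0.3815, 0.2917, 0.3268]
t=6: π = [0.3820, 0.2906, 0.3275]
t=7: π = [0.3818, 0.2911, 0.3272]
t=8: π = [0.3818, 0.2908, 0.3273]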